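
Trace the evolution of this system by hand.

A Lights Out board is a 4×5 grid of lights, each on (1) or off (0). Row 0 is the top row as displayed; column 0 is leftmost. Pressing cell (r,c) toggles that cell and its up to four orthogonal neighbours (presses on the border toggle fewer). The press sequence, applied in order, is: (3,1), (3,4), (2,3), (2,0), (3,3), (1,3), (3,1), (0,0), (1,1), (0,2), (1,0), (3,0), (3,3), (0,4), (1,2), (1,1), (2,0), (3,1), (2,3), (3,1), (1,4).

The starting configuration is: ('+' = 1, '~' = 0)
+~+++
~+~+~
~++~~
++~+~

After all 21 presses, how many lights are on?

k=0  +~+++
~+~+~
~++~~
++~+~
k=1  +~+++
~+~+~
~~+~~
~~++~
k=2  +~+++
~+~+~
~~+~+
~~+~+
k=3  +~+++
~+~~~
~~~+~
~~+++
k=4  +~+++
++~~~
++~+~
+~+++
k=5  +~+++
++~~~
++~~~
+~~~~
k=6  +~+~+
+++++
++~+~
+~~~~
k=7  +~+~+
+++++
+~~+~
~++~~
k=8  ~++~+
~++++
+~~+~
~++~~
k=9  ~~+~+
+~~++
++~+~
~++~~
k=10  ~+~++
+~+++
++~+~
~++~~
k=11  ++~++
~++++
~+~+~
~++~~
k=12  ++~++
~++++
++~+~
+~+~~
k=13  ++~++
~++++
++~~~
+~~++
k=14  ++~~~
~+++~
++~~~
+~~++
k=15  +++~~
~~~~~
+++~~
+~~++
k=16  +~+~~
+++~~
+~+~~
+~~++
k=17  +~+~~
~++~~
~++~~
~~~++
k=18  +~+~~
~++~~
~~+~~
+++++
k=19  +~+~~
~+++~
~~~++
+++~+
k=20  +~+~~
~+++~
~+~++
~~~~+
k=21  +~+~+
~++~+
~+~+~
~~~~+

9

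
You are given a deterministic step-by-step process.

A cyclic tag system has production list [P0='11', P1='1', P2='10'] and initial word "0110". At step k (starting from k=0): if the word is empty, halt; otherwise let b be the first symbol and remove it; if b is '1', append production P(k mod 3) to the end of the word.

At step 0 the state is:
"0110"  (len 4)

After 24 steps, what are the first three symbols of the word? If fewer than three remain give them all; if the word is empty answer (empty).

011

t=0: "0110"  (len 4)
t=1: "110"  (len 3)
t=2: "101"  (len 3)
t=3: "0110"  (len 4)
t=4: "110"  (len 3)
t=5: "101"  (len 3)
t=6: "0110"  (len 4)
t=7: "110"  (len 3)
t=8: "101"  (len 3)
t=9: "0110"  (len 4)
t=10: "110"  (len 3)
t=11: "101"  (len 3)
t=12: "0110"  (len 4)
t=13: "110"  (len 3)
t=14: "101"  (len 3)
t=15: "0110"  (len 4)
t=16: "110"  (len 3)
t=17: "101"  (len 3)
t=18: "0110"  (len 4)
t=19: "110"  (len 3)
t=20: "101"  (len 3)
t=21: "0110"  (len 4)
t=22: "110"  (len 3)
t=23: "101"  (len 3)
t=24: "0110"  (len 4)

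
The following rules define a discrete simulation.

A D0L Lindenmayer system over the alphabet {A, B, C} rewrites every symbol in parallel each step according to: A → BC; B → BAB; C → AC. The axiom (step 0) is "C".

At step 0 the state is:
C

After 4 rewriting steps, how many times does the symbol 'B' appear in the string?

9

step 0: C
step 1: AC
step 2: BCAC
step 3: BABACBCAC
step 4: BABBCBABBCACBABACBCAC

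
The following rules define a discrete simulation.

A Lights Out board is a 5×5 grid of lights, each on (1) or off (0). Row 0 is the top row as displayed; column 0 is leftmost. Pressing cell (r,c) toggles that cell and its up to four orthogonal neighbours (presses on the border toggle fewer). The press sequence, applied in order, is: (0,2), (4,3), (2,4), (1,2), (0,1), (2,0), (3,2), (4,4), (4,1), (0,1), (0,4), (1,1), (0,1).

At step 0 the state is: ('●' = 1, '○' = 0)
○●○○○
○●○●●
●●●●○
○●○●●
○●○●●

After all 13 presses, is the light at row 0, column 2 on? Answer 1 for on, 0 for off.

1

t=0: ○●○○○
○●○●●
●●●●○
○●○●●
○●○●●
t=1: ○○●●○
○●●●●
●●●●○
○●○●●
○●○●●
t=2: ○○●●○
○●●●●
●●●●○
○●○○●
○●●○○
t=3: ○○●●○
○●●●○
●●●○●
○●○○○
○●●○○
t=4: ○○○●○
○○○○○
●●○○●
○●○○○
○●●○○
t=5: ●●●●○
○●○○○
●●○○●
○●○○○
○●●○○
t=6: ●●●●○
●●○○○
○○○○●
●●○○○
○●●○○
t=7: ●●●●○
●●○○○
○○●○●
●○●●○
○●○○○
t=8: ●●●●○
●●○○○
○○●○●
●○●●●
○●○●●
t=9: ●●●●○
●●○○○
○○●○●
●●●●●
●○●●●
t=10: ○○○●○
●○○○○
○○●○●
●●●●●
●○●●●
t=11: ○○○○●
●○○○●
○○●○●
●●●●●
●○●●●
t=12: ○●○○●
○●●○●
○●●○●
●●●●●
●○●●●
t=13: ●○●○●
○○●○●
○●●○●
●●●●●
●○●●●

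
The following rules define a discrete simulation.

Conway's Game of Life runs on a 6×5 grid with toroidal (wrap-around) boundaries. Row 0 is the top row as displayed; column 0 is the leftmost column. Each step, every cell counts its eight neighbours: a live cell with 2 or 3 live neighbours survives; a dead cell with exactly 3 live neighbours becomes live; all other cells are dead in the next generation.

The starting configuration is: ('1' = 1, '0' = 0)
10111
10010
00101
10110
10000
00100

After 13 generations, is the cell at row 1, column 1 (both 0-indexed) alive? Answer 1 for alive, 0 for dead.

t=0: 10111
10010
00101
10110
10000
00100
t=1: 10100
10000
10100
10110
00111
10100
t=2: 10001
10001
10110
10000
10000
10100
t=3: 00010
00000
10010
10000
10001
10000
t=4: 00000
00001
00001
11000
11001
10000
t=5: 00000
00000
00001
01000
00001
11001
t=6: 10000
00000
00000
10000
01001
10001
t=7: 10001
00000
00000
10000
01001
01001
t=8: 10001
00000
00000
10000
01001
01011
t=9: 10011
00000
00000
10000
01111
01110
t=10: 11011
00001
00000
11111
00001
00000
t=11: 10011
00011
01100
11111
01101
00010
t=12: 10100
01000
00000
00001
00000
01000
t=13: 10100
01000
00000
00000
00000
01000

1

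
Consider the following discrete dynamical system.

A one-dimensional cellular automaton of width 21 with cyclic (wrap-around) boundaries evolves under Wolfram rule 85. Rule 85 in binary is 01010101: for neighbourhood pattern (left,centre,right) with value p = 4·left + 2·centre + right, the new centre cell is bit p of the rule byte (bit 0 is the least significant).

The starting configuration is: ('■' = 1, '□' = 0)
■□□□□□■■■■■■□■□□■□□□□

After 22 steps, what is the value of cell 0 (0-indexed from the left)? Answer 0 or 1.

0

gen 0: ■□□□□□■■■■■■□■□□■□□□□
gen 1: ■■■■■□□□□□□■□■■□■■■■□
gen 2: □□□□■■■■■■□■□□■□□□□■□
gen 3: ■■■□□□□□□■□■■□■■■■□■■
gen 4: □□■■■■■■□■□□■□□□□■□□□
gen 5: ■□□□□□□■□■■□■■■■□■■■■
gen 6: ■■■■■■□■□□■□□□□■□□□□□
gen 7: □□□□□■□■■□■■■■□■■■■■□
gen 8: ■■■■□■□□■□□□□■□□□□□■■
gen 9: □□□■□■■□■■■■□■■■■■□□□
gen 10: ■■□■□□■□□□□■□□□□□■■■■
gen 11: □■□■■□■■■■□■■■■■□□□□□
gen 12: □■□□■□□□□■□□□□□■■■■■■
gen 13: □■■□■■■■□■■■■■□□□□□□■
gen 14: □□■□□□□■□□□□□■■■■■■□■
gen 15: ■□■■■■□■■■■■□□□□□□■□■
gen 16: ■□□□□■□□□□□■■■■■■□■□□
gen 17: ■■■■□■■■■■□□□□□□■□■■□
gen 18: □□□■□□□□□■■■■■■□■□□■□
gen 19: ■■□■■■■■□□□□□□■□■■□■■
gen 20: □■□□□□□■■■■■■□■□□■□□□
gen 21: □■■■■■□□□□□□■□■■□■■■■
gen 22: □□□□□■■■■■■□■□□■□□□□■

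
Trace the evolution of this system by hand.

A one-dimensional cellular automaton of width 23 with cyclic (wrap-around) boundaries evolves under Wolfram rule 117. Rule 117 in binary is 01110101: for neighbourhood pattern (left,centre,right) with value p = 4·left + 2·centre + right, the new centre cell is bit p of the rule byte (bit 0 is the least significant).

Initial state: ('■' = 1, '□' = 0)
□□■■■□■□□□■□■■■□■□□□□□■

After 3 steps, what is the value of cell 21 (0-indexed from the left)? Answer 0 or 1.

1

[0] □□■■■□■□□□■□■■■□■□□□□□■
[1] ■□□□■■■■■□■■□□■■■■■■■□■
[2] ■■■□□□□□■■□■■□□□□□□□■■□
[3] □□■■■■■□□■■□■■■■■■■□□■■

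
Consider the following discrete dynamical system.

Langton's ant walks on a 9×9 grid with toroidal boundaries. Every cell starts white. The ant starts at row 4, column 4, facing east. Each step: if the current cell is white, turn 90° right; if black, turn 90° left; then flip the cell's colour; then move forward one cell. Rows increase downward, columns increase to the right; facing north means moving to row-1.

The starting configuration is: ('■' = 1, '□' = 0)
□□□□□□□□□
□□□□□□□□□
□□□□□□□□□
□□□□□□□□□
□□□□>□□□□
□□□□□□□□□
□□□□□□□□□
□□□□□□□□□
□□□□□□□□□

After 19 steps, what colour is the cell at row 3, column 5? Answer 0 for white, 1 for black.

t=0: □□□□□□□□□
□□□□□□□□□
□□□□□□□□□
□□□□□□□□□
□□□□>□□□□
□□□□□□□□□
□□□□□□□□□
□□□□□□□□□
□□□□□□□□□
t=1: □□□□□□□□□
□□□□□□□□□
□□□□□□□□□
□□□□□□□□□
□□□□■□□□□
□□□□v□□□□
□□□□□□□□□
□□□□□□□□□
□□□□□□□□□
t=2: □□□□□□□□□
□□□□□□□□□
□□□□□□□□□
□□□□□□□□□
□□□□■□□□□
□□□<■□□□□
□□□□□□□□□
□□□□□□□□□
□□□□□□□□□
t=3: □□□□□□□□□
□□□□□□□□□
□□□□□□□□□
□□□□□□□□□
□□□^■□□□□
□□□■■□□□□
□□□□□□□□□
□□□□□□□□□
□□□□□□□□□
t=4: □□□□□□□□□
□□□□□□□□□
□□□□□□□□□
□□□□□□□□□
□□□■>□□□□
□□□■■□□□□
□□□□□□□□□
□□□□□□□□□
□□□□□□□□□
t=5: □□□□□□□□□
□□□□□□□□□
□□□□□□□□□
□□□□^□□□□
□□□■□□□□□
□□□■■□□□□
□□□□□□□□□
□□□□□□□□□
□□□□□□□□□
t=6: □□□□□□□□□
□□□□□□□□□
□□□□□□□□□
□□□□■>□□□
□□□■□□□□□
□□□■■□□□□
□□□□□□□□□
□□□□□□□□□
□□□□□□□□□
t=7: □□□□□□□□□
□□□□□□□□□
□□□□□□□□□
□□□□■■□□□
□□□■□v□□□
□□□■■□□□□
□□□□□□□□□
□□□□□□□□□
□□□□□□□□□
t=8: □□□□□□□□□
□□□□□□□□□
□□□□□□□□□
□□□□■■□□□
□□□■<■□□□
□□□■■□□□□
□□□□□□□□□
□□□□□□□□□
□□□□□□□□□
t=9: □□□□□□□□□
□□□□□□□□□
□□□□□□□□□
□□□□^■□□□
□□□■■■□□□
□□□■■□□□□
□□□□□□□□□
□□□□□□□□□
□□□□□□□□□
t=10: □□□□□□□□□
□□□□□□□□□
□□□□□□□□□
□□□<□■□□□
□□□■■■□□□
□□□■■□□□□
□□□□□□□□□
□□□□□□□□□
□□□□□□□□□
t=11: □□□□□□□□□
□□□□□□□□□
□□□^□□□□□
□□□■□■□□□
□□□■■■□□□
□□□■■□□□□
□□□□□□□□□
□□□□□□□□□
□□□□□□□□□
t=12: □□□□□□□□□
□□□□□□□□□
□□□■>□□□□
□□□■□■□□□
□□□■■■□□□
□□□■■□□□□
□□□□□□□□□
□□□□□□□□□
□□□□□□□□□
t=13: □□□□□□□□□
□□□□□□□□□
□□□■■□□□□
□□□■v■□□□
□□□■■■□□□
□□□■■□□□□
□□□□□□□□□
□□□□□□□□□
□□□□□□□□□
t=14: □□□□□□□□□
□□□□□□□□□
□□□■■□□□□
□□□<■■□□□
□□□■■■□□□
□□□■■□□□□
□□□□□□□□□
□□□□□□□□□
□□□□□□□□□
t=15: □□□□□□□□□
□□□□□□□□□
□□□■■□□□□
□□□□■■□□□
□□□v■■□□□
□□□■■□□□□
□□□□□□□□□
□□□□□□□□□
□□□□□□□□□
t=16: □□□□□□□□□
□□□□□□□□□
□□□■■□□□□
□□□□■■□□□
□□□□>■□□□
□□□■■□□□□
□□□□□□□□□
□□□□□□□□□
□□□□□□□□□
t=17: □□□□□□□□□
□□□□□□□□□
□□□■■□□□□
□□□□^■□□□
□□□□□■□□□
□□□■■□□□□
□□□□□□□□□
□□□□□□□□□
□□□□□□□□□
t=18: □□□□□□□□□
□□□□□□□□□
□□□■■□□□□
□□□<□■□□□
□□□□□■□□□
□□□■■□□□□
□□□□□□□□□
□□□□□□□□□
□□□□□□□□□
t=19: □□□□□□□□□
□□□□□□□□□
□□□^■□□□□
□□□■□■□□□
□□□□□■□□□
□□□■■□□□□
□□□□□□□□□
□□□□□□□□□
□□□□□□□□□

1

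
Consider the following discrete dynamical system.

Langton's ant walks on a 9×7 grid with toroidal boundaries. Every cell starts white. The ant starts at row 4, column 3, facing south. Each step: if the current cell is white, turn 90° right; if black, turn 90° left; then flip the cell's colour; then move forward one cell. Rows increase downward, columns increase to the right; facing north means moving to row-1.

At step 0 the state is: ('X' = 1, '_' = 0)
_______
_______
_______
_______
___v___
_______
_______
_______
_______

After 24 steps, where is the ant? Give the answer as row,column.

2,5

k=0  _______
_______
_______
_______
___v___
_______
_______
_______
_______
k=1  _______
_______
_______
_______
__<X___
_______
_______
_______
_______
k=2  _______
_______
_______
__^____
__XX___
_______
_______
_______
_______
k=3  _______
_______
_______
__X>___
__XX___
_______
_______
_______
_______
k=4  _______
_______
_______
__XX___
__Xv___
_______
_______
_______
_______
k=5  _______
_______
_______
__XX___
__X_>__
_______
_______
_______
_______
k=6  _______
_______
_______
__XX___
__X_X__
____v__
_______
_______
_______
k=7  _______
_______
_______
__XX___
__X_X__
___<X__
_______
_______
_______
k=8  _______
_______
_______
__XX___
__X^X__
___XX__
_______
_______
_______
k=9  _______
_______
_______
__XX___
__XX>__
___XX__
_______
_______
_______
k=10  _______
_______
_______
__XX^__
__XX___
___XX__
_______
_______
_______
k=11  _______
_______
_______
__XXX>_
__XX___
___XX__
_______
_______
_______
k=12  _______
_______
_______
__XXXX_
__XX_v_
___XX__
_______
_______
_______
k=13  _______
_______
_______
__XXXX_
__XX<X_
___XX__
_______
_______
_______
k=14  _______
_______
_______
__XX^X_
__XXXX_
___XX__
_______
_______
_______
k=15  _______
_______
_______
__X<_X_
__XXXX_
___XX__
_______
_______
_______
k=16  _______
_______
_______
__X__X_
__XvXX_
___XX__
_______
_______
_______
k=17  _______
_______
_______
__X__X_
__X_>X_
___XX__
_______
_______
_______
k=18  _______
_______
_______
__X_^X_
__X__X_
___XX__
_______
_______
_______
k=19  _______
_______
_______
__X_X>_
__X__X_
___XX__
_______
_______
_______
k=20  _______
_______
_____^_
__X_X__
__X__X_
___XX__
_______
_______
_______
k=21  _______
_______
_____X>
__X_X__
__X__X_
___XX__
_______
_______
_______
k=22  _______
_______
_____XX
__X_X_v
__X__X_
___XX__
_______
_______
_______
k=23  _______
_______
_____XX
__X_X<X
__X__X_
___XX__
_______
_______
_______
k=24  _______
_______
_____^X
__X_XXX
__X__X_
___XX__
_______
_______
_______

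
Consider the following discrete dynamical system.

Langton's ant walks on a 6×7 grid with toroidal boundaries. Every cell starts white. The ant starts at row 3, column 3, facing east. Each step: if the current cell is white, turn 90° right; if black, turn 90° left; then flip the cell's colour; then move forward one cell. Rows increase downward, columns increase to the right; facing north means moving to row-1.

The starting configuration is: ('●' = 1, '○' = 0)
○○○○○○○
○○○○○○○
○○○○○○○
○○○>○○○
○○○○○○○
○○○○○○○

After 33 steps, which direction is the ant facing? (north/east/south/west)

south

0) ○○○○○○○
○○○○○○○
○○○○○○○
○○○>○○○
○○○○○○○
○○○○○○○
1) ○○○○○○○
○○○○○○○
○○○○○○○
○○○●○○○
○○○v○○○
○○○○○○○
2) ○○○○○○○
○○○○○○○
○○○○○○○
○○○●○○○
○○<●○○○
○○○○○○○
3) ○○○○○○○
○○○○○○○
○○○○○○○
○○^●○○○
○○●●○○○
○○○○○○○
4) ○○○○○○○
○○○○○○○
○○○○○○○
○○●>○○○
○○●●○○○
○○○○○○○
5) ○○○○○○○
○○○○○○○
○○○^○○○
○○●○○○○
○○●●○○○
○○○○○○○
6) ○○○○○○○
○○○○○○○
○○○●>○○
○○●○○○○
○○●●○○○
○○○○○○○
7) ○○○○○○○
○○○○○○○
○○○●●○○
○○●○v○○
○○●●○○○
○○○○○○○
8) ○○○○○○○
○○○○○○○
○○○●●○○
○○●<●○○
○○●●○○○
○○○○○○○
9) ○○○○○○○
○○○○○○○
○○○^●○○
○○●●●○○
○○●●○○○
○○○○○○○
10) ○○○○○○○
○○○○○○○
○○<○●○○
○○●●●○○
○○●●○○○
○○○○○○○
11) ○○○○○○○
○○^○○○○
○○●○●○○
○○●●●○○
○○●●○○○
○○○○○○○
12) ○○○○○○○
○○●>○○○
○○●○●○○
○○●●●○○
○○●●○○○
○○○○○○○
13) ○○○○○○○
○○●●○○○
○○●v●○○
○○●●●○○
○○●●○○○
○○○○○○○
14) ○○○○○○○
○○●●○○○
○○<●●○○
○○●●●○○
○○●●○○○
○○○○○○○
15) ○○○○○○○
○○●●○○○
○○○●●○○
○○v●●○○
○○●●○○○
○○○○○○○
16) ○○○○○○○
○○●●○○○
○○○●●○○
○○○>●○○
○○●●○○○
○○○○○○○
17) ○○○○○○○
○○●●○○○
○○○^●○○
○○○○●○○
○○●●○○○
○○○○○○○
18) ○○○○○○○
○○●●○○○
○○<○●○○
○○○○●○○
○○●●○○○
○○○○○○○
19) ○○○○○○○
○○^●○○○
○○●○●○○
○○○○●○○
○○●●○○○
○○○○○○○
20) ○○○○○○○
○<○●○○○
○○●○●○○
○○○○●○○
○○●●○○○
○○○○○○○
21) ○^○○○○○
○●○●○○○
○○●○●○○
○○○○●○○
○○●●○○○
○○○○○○○
22) ○●>○○○○
○●○●○○○
○○●○●○○
○○○○●○○
○○●●○○○
○○○○○○○
23) ○●●○○○○
○●v●○○○
○○●○●○○
○○○○●○○
○○●●○○○
○○○○○○○
24) ○●●○○○○
○<●●○○○
○○●○●○○
○○○○●○○
○○●●○○○
○○○○○○○
25) ○●●○○○○
○○●●○○○
○v●○●○○
○○○○●○○
○○●●○○○
○○○○○○○
26) ○●●○○○○
○○●●○○○
<●●○●○○
○○○○●○○
○○●●○○○
○○○○○○○
27) ○●●○○○○
^○●●○○○
●●●○●○○
○○○○●○○
○○●●○○○
○○○○○○○
28) ○●●○○○○
●>●●○○○
●●●○●○○
○○○○●○○
○○●●○○○
○○○○○○○
29) ○●●○○○○
●●●●○○○
●v●○●○○
○○○○●○○
○○●●○○○
○○○○○○○
30) ○●●○○○○
●●●●○○○
●○>○●○○
○○○○●○○
○○●●○○○
○○○○○○○
31) ○●●○○○○
●●^●○○○
●○○○●○○
○○○○●○○
○○●●○○○
○○○○○○○
32) ○●●○○○○
●<○●○○○
●○○○●○○
○○○○●○○
○○●●○○○
○○○○○○○
33) ○●●○○○○
●○○●○○○
●v○○●○○
○○○○●○○
○○●●○○○
○○○○○○○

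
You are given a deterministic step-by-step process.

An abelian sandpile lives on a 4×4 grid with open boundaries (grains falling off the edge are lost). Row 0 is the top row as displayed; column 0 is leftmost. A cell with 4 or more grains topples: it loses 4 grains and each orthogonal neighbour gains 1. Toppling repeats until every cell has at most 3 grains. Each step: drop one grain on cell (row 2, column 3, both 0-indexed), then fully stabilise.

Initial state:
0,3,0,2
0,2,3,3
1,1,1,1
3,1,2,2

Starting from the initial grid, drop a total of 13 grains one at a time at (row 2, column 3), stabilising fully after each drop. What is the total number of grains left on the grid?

gen 0: 0,3,0,2
0,2,3,3
1,1,1,1
3,1,2,2
gen 1: 0,3,0,2
0,2,3,3
1,1,1,2
3,1,2,2
gen 2: 0,3,0,2
0,2,3,3
1,1,1,3
3,1,2,2
gen 3: 0,3,1,3
0,3,0,1
1,1,3,1
3,1,2,3
gen 4: 0,3,1,3
0,3,0,1
1,1,3,2
3,1,2,3
gen 5: 0,3,1,3
0,3,0,1
1,1,3,3
3,1,2,3
gen 6: 0,3,1,3
0,3,1,2
1,2,1,2
3,2,0,1
gen 7: 0,3,1,3
0,3,1,2
1,2,1,3
3,2,0,1
gen 8: 0,3,1,3
0,3,1,3
1,2,2,0
3,2,0,2
gen 9: 0,3,1,3
0,3,1,3
1,2,2,1
3,2,0,2
gen 10: 0,3,1,3
0,3,1,3
1,2,2,2
3,2,0,2
gen 11: 0,3,1,3
0,3,1,3
1,2,2,3
3,2,0,2
gen 12: 0,3,2,0
0,3,2,1
1,2,3,1
3,2,0,3
gen 13: 0,3,2,0
0,3,2,1
1,2,3,2
3,2,0,3

27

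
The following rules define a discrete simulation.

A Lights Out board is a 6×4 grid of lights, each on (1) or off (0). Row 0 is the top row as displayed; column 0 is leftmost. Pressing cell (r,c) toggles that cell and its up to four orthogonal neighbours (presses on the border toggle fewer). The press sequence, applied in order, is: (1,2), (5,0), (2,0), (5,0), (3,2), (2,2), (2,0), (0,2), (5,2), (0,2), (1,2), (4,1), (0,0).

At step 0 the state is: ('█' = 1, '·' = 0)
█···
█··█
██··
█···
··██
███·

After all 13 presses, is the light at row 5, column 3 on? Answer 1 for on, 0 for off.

1

k=0  █···
█··█
██··
█···
··██
███·
k=1  █·█·
███·
███·
█···
··██
███·
k=2  █·█·
███·
███·
█···
█·██
··█·
k=3  █·█·
·██·
··█·
····
█·██
··█·
k=4  █·█·
·██·
··█·
····
··██
███·
k=5  █·█·
·██·
····
·███
···█
███·
k=6  █·█·
·█··
·███
·█·█
···█
███·
k=7  █·█·
██··
█·██
██·█
···█
███·
k=8  ██·█
███·
█·██
██·█
···█
███·
k=9  ██·█
███·
█·██
██·█
··██
█··█
k=10  █·█·
██··
█·██
██·█
··██
█··█
k=11  █···
█·██
█··█
██·█
··██
█··█
k=12  █···
█·██
█··█
█··█
██·█
██·█
k=13  ·█··
··██
█··█
█··█
██·█
██·█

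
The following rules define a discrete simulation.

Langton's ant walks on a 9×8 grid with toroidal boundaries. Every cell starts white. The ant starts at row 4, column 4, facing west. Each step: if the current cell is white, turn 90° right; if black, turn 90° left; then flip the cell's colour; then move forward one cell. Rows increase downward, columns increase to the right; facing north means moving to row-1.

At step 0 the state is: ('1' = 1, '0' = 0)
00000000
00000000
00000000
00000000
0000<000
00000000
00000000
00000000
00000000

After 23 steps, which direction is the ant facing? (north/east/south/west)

north

0) 00000000
00000000
00000000
00000000
0000<000
00000000
00000000
00000000
00000000
1) 00000000
00000000
00000000
0000^000
00001000
00000000
00000000
00000000
00000000
2) 00000000
00000000
00000000
00001>00
00001000
00000000
00000000
00000000
00000000
3) 00000000
00000000
00000000
00001100
00001v00
00000000
00000000
00000000
00000000
4) 00000000
00000000
00000000
00001100
0000<100
00000000
00000000
00000000
00000000
5) 00000000
00000000
00000000
00001100
00000100
0000v000
00000000
00000000
00000000
6) 00000000
00000000
00000000
00001100
00000100
000<1000
00000000
00000000
00000000
7) 00000000
00000000
00000000
00001100
000^0100
00011000
00000000
00000000
00000000
8) 00000000
00000000
00000000
00001100
0001>100
00011000
00000000
00000000
00000000
9) 00000000
00000000
00000000
00001100
00011100
0001v000
00000000
00000000
00000000
10) 00000000
00000000
00000000
00001100
00011100
00010>00
00000000
00000000
00000000
11) 00000000
00000000
00000000
00001100
00011100
00010100
00000v00
00000000
00000000
12) 00000000
00000000
00000000
00001100
00011100
00010100
0000<100
00000000
00000000
13) 00000000
00000000
00000000
00001100
00011100
0001^100
00001100
00000000
00000000
14) 00000000
00000000
00000000
00001100
00011100
00011>00
00001100
00000000
00000000
15) 00000000
00000000
00000000
00001100
00011^00
00011000
00001100
00000000
00000000
16) 00000000
00000000
00000000
00001100
0001<000
00011000
00001100
00000000
00000000
17) 00000000
00000000
00000000
00001100
00010000
0001v000
00001100
00000000
00000000
18) 00000000
00000000
00000000
00001100
00010000
00010>00
00001100
00000000
00000000
19) 00000000
00000000
00000000
00001100
00010000
00010100
00001v00
00000000
00000000
20) 00000000
00000000
00000000
00001100
00010000
00010100
000010>0
00000000
00000000
21) 00000000
00000000
00000000
00001100
00010000
00010100
00001010
000000v0
00000000
22) 00000000
00000000
00000000
00001100
00010000
00010100
00001010
00000<10
00000000
23) 00000000
00000000
00000000
00001100
00010000
00010100
00001^10
00000110
00000000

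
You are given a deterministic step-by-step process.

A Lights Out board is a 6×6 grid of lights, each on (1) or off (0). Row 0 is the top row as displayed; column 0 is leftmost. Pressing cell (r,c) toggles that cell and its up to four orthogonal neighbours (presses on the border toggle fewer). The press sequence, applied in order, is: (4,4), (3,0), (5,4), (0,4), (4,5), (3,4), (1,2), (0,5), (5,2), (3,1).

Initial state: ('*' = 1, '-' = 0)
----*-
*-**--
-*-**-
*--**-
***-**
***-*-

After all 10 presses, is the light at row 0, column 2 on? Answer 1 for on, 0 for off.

t=0: ----*-
*-**--
-*-**-
*--**-
***-**
***-*-
t=1: ----*-
*-**--
-*-**-
*--*--
****--
***---
t=2: ----*-
*-**--
**-**-
-*-*--
-***--
***---
t=3: ----*-
*-**--
**-**-
-*-*--
-****-
******
t=4: ---*-*
*-***-
**-**-
-*-*--
-****-
******
t=5: ---*-*
*-***-
**-**-
-*-*-*
-***-*
*****-
t=6: ---*-*
*-***-
**-*--
-*--*-
-*****
*****-
t=7: --**-*
**--*-
****--
-*--*-
-*****
*****-
t=8: --***-
**--**
****--
-*--*-
-*****
*****-
t=9: --***-
**--**
****--
-*--*-
-*-***
*---*-
t=10: --***-
**--**
*-**--
*-*-*-
---***
*---*-

1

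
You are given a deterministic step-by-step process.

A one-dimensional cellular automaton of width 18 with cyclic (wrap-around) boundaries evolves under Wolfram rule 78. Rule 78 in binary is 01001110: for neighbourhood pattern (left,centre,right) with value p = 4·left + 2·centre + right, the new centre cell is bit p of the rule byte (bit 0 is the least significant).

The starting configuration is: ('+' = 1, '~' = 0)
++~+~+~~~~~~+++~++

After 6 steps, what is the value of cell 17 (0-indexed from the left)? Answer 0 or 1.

0

[0] ++~+~+~~~~~~+++~++
[1] ~+~+~+~~~~~++~+~+~
[2] ++~+~+~~~~+++~+~+~
[3] ++~+~+~~~++~+~+~+~
[4] ++~+~+~~+++~+~+~+~
[5] ++~+~+~++~+~+~+~+~
[6] ++~+~+~++~+~+~+~+~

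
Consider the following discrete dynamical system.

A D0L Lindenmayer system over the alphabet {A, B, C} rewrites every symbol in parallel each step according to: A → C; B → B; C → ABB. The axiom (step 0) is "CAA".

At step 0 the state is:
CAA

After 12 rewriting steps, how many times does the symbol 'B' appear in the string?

36

t=0: CAA
t=1: ABBCC
t=2: CBBABBABB
t=3: ABBBBCBBCBB
t=4: CBBBBABBBBABBBB
t=5: ABBBBBBCBBBBCBBBB
t=6: CBBBBBBABBBBBBABBBBBB
t=7: ABBBBBBBBCBBBBBBCBBBBBB
t=8: CBBBBBBBBABBBBBBBBABBBBBBBB
t=9: ABBBBBBBBBBCBBBBBBBBCBBBBBBBB
t=10: CBBBBBBBBBBABBBBBBBBBBABBBBBBBBBB
t=11: ABBBBBBBBBBBBCBBBBBBBBBBCBBBBBBBBBB
t=12: CBBBBBBBBBBBBABBBBBBBBBBBBABBBBBBBBBBBB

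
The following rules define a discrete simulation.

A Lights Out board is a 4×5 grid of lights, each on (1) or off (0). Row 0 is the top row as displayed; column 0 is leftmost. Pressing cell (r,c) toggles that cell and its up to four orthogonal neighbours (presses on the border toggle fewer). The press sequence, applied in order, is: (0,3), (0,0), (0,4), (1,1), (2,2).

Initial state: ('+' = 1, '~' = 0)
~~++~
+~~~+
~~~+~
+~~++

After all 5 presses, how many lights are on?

0) ~~++~
+~~~+
~~~+~
+~~++
1) ~~~~+
+~~++
~~~+~
+~~++
2) ++~~+
~~~++
~~~+~
+~~++
3) ++~+~
~~~+~
~~~+~
+~~++
4) +~~+~
++++~
~+~+~
+~~++
5) +~~+~
++~+~
~~+~~
+~+++

10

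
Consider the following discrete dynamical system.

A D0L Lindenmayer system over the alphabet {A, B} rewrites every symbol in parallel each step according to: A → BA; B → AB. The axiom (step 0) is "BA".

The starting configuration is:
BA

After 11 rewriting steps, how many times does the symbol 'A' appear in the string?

k=0  BA
k=1  ABBA
k=2  BAABABBA
k=3  ABBABAABBAABABBA
k=4  BAABABBAABBABAABABBABAABBAABABBA
k=5  ABBABAABBAABABBABAABABBAABBABAABBAABABBAABBABAABABBABAABBAABABBA
k=6  BAABABBAABBABAABABBABAABBAABABBAABBABAABBAABABBABAABABBAAB…ABBAABABBABAABABBAABBABAABBAABABBAABBABAABABBABAABBAABABBA  (len 128)
k=7  ABBABAABBAABABBABAABABBAABBABAABBAABABBAABBABAABABBABAABBA…ABBAABABBABAABABBAABBABAABBAABABBAABBABAABABBABAABBAABABBA  (len 256)
k=8  BAABABBAABBABAABABBABAABBAABABBAABBABAABBAABABBABAABABBAAB…ABBAABABBABAABABBAABBABAABBAABABBAABBABAABABBABAABBAABABBA  (len 512)
k=9  ABBABAABBAABABBABAABABBAABBABAABBAABABBAABBABAABABBABAABBA…ABBAABABBABAABABBAABBABAABBAABABBAABBABAABABBABAABBAABABBA  (len 1024)
k=10  BAABABBAABBABAABABBABAABBAABABBAABBABAABBAABABBABAABABBAAB…ABBAABABBABAABABBAABBABAABBAABABBAABBABAABABBABAABBAABABBA  (len 2048)
k=11  ABBABAABBAABABBABAABABBAABBABAABBAABABBAABBABAABABBABAABBA…ABBAABABBABAABABBAABBABAABBAABABBAABBABAABABBABAABBAABABBA  (len 4096)

2048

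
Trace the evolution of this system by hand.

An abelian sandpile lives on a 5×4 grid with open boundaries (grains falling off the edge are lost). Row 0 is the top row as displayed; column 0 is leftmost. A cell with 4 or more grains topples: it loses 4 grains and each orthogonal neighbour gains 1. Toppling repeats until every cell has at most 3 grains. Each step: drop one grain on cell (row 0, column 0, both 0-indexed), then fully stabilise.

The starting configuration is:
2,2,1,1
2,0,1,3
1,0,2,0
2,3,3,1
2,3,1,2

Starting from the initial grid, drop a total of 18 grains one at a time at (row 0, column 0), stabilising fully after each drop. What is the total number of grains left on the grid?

38

k=0  2,2,1,1
2,0,1,3
1,0,2,0
2,3,3,1
2,3,1,2
k=1  3,2,1,1
2,0,1,3
1,0,2,0
2,3,3,1
2,3,1,2
k=2  0,3,1,1
3,0,1,3
1,0,2,0
2,3,3,1
2,3,1,2
k=3  1,3,1,1
3,0,1,3
1,0,2,0
2,3,3,1
2,3,1,2
k=4  2,3,1,1
3,0,1,3
1,0,2,0
2,3,3,1
2,3,1,2
k=5  3,3,1,1
3,0,1,3
1,0,2,0
2,3,3,1
2,3,1,2
k=6  2,0,2,1
0,2,1,3
2,0,2,0
2,3,3,1
2,3,1,2
k=7  3,0,2,1
0,2,1,3
2,0,2,0
2,3,3,1
2,3,1,2
k=8  0,1,2,1
1,2,1,3
2,0,2,0
2,3,3,1
2,3,1,2
k=9  1,1,2,1
1,2,1,3
2,0,2,0
2,3,3,1
2,3,1,2
k=10  2,1,2,1
1,2,1,3
2,0,2,0
2,3,3,1
2,3,1,2
k=11  3,1,2,1
1,2,1,3
2,0,2,0
2,3,3,1
2,3,1,2
k=12  0,2,2,1
2,2,1,3
2,0,2,0
2,3,3,1
2,3,1,2
k=13  1,2,2,1
2,2,1,3
2,0,2,0
2,3,3,1
2,3,1,2
k=14  2,2,2,1
2,2,1,3
2,0,2,0
2,3,3,1
2,3,1,2
k=15  3,2,2,1
2,2,1,3
2,0,2,0
2,3,3,1
2,3,1,2
k=16  0,3,2,1
3,2,1,3
2,0,2,0
2,3,3,1
2,3,1,2
k=17  1,3,2,1
3,2,1,3
2,0,2,0
2,3,3,1
2,3,1,2
k=18  2,3,2,1
3,2,1,3
2,0,2,0
2,3,3,1
2,3,1,2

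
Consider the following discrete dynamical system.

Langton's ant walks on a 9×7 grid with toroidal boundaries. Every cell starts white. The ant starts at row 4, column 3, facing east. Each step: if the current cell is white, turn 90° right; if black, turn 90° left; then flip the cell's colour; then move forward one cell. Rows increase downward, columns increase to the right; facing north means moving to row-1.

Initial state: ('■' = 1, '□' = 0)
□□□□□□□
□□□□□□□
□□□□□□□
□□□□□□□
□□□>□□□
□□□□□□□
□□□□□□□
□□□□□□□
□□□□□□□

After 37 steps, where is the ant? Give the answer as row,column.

3,6

[0] □□□□□□□
□□□□□□□
□□□□□□□
□□□□□□□
□□□>□□□
□□□□□□□
□□□□□□□
□□□□□□□
□□□□□□□
[1] □□□□□□□
□□□□□□□
□□□□□□□
□□□□□□□
□□□■□□□
□□□v□□□
□□□□□□□
□□□□□□□
□□□□□□□
[2] □□□□□□□
□□□□□□□
□□□□□□□
□□□□□□□
□□□■□□□
□□<■□□□
□□□□□□□
□□□□□□□
□□□□□□□
[3] □□□□□□□
□□□□□□□
□□□□□□□
□□□□□□□
□□^■□□□
□□■■□□□
□□□□□□□
□□□□□□□
□□□□□□□
[4] □□□□□□□
□□□□□□□
□□□□□□□
□□□□□□□
□□■>□□□
□□■■□□□
□□□□□□□
□□□□□□□
□□□□□□□
[5] □□□□□□□
□□□□□□□
□□□□□□□
□□□^□□□
□□■□□□□
□□■■□□□
□□□□□□□
□□□□□□□
□□□□□□□
[6] □□□□□□□
□□□□□□□
□□□□□□□
□□□■>□□
□□■□□□□
□□■■□□□
□□□□□□□
□□□□□□□
□□□□□□□
[7] □□□□□□□
□□□□□□□
□□□□□□□
□□□■■□□
□□■□v□□
□□■■□□□
□□□□□□□
□□□□□□□
□□□□□□□
[8] □□□□□□□
□□□□□□□
□□□□□□□
□□□■■□□
□□■<■□□
□□■■□□□
□□□□□□□
□□□□□□□
□□□□□□□
[9] □□□□□□□
□□□□□□□
□□□□□□□
□□□^■□□
□□■■■□□
□□■■□□□
□□□□□□□
□□□□□□□
□□□□□□□
[10] □□□□□□□
□□□□□□□
□□□□□□□
□□<□■□□
□□■■■□□
□□■■□□□
□□□□□□□
□□□□□□□
□□□□□□□
[11] □□□□□□□
□□□□□□□
□□^□□□□
□□■□■□□
□□■■■□□
□□■■□□□
□□□□□□□
□□□□□□□
□□□□□□□
[12] □□□□□□□
□□□□□□□
□□■>□□□
□□■□■□□
□□■■■□□
□□■■□□□
□□□□□□□
□□□□□□□
□□□□□□□
[13] □□□□□□□
□□□□□□□
□□■■□□□
□□■v■□□
□□■■■□□
□□■■□□□
□□□□□□□
□□□□□□□
□□□□□□□
[14] □□□□□□□
□□□□□□□
□□■■□□□
□□<■■□□
□□■■■□□
□□■■□□□
□□□□□□□
□□□□□□□
□□□□□□□
[15] □□□□□□□
□□□□□□□
□□■■□□□
□□□■■□□
□□v■■□□
□□■■□□□
□□□□□□□
□□□□□□□
□□□□□□□
[16] □□□□□□□
□□□□□□□
□□■■□□□
□□□■■□□
□□□>■□□
□□■■□□□
□□□□□□□
□□□□□□□
□□□□□□□
[17] □□□□□□□
□□□□□□□
□□■■□□□
□□□^■□□
□□□□■□□
□□■■□□□
□□□□□□□
□□□□□□□
□□□□□□□
[18] □□□□□□□
□□□□□□□
□□■■□□□
□□<□■□□
□□□□■□□
□□■■□□□
□□□□□□□
□□□□□□□
□□□□□□□
[19] □□□□□□□
□□□□□□□
□□^■□□□
□□■□■□□
□□□□■□□
□□■■□□□
□□□□□□□
□□□□□□□
□□□□□□□
[20] □□□□□□□
□□□□□□□
□<□■□□□
□□■□■□□
□□□□■□□
□□■■□□□
□□□□□□□
□□□□□□□
□□□□□□□
[21] □□□□□□□
□^□□□□□
□■□■□□□
□□■□■□□
□□□□■□□
□□■■□□□
□□□□□□□
□□□□□□□
□□□□□□□
[22] □□□□□□□
□■>□□□□
□■□■□□□
□□■□■□□
□□□□■□□
□□■■□□□
□□□□□□□
□□□□□□□
□□□□□□□
[23] □□□□□□□
□■■□□□□
□■v■□□□
□□■□■□□
□□□□■□□
□□■■□□□
□□□□□□□
□□□□□□□
□□□□□□□
[24] □□□□□□□
□■■□□□□
□<■■□□□
□□■□■□□
□□□□■□□
□□■■□□□
□□□□□□□
□□□□□□□
□□□□□□□
[25] □□□□□□□
□■■□□□□
□□■■□□□
□v■□■□□
□□□□■□□
□□■■□□□
□□□□□□□
□□□□□□□
□□□□□□□
[26] □□□□□□□
□■■□□□□
□□■■□□□
<■■□■□□
□□□□■□□
□□■■□□□
□□□□□□□
□□□□□□□
□□□□□□□
[27] □□□□□□□
□■■□□□□
^□■■□□□
■■■□■□□
□□□□■□□
□□■■□□□
□□□□□□□
□□□□□□□
□□□□□□□
[28] □□□□□□□
□■■□□□□
■>■■□□□
■■■□■□□
□□□□■□□
□□■■□□□
□□□□□□□
□□□□□□□
□□□□□□□
[29] □□□□□□□
□■■□□□□
■■■■□□□
■v■□■□□
□□□□■□□
□□■■□□□
□□□□□□□
□□□□□□□
□□□□□□□
[30] □□□□□□□
□■■□□□□
■■■■□□□
■□>□■□□
□□□□■□□
□□■■□□□
□□□□□□□
□□□□□□□
□□□□□□□
[31] □□□□□□□
□■■□□□□
■■^■□□□
■□□□■□□
□□□□■□□
□□■■□□□
□□□□□□□
□□□□□□□
□□□□□□□
[32] □□□□□□□
□■■□□□□
■<□■□□□
■□□□■□□
□□□□■□□
□□■■□□□
□□□□□□□
□□□□□□□
□□□□□□□
[33] □□□□□□□
□■■□□□□
■□□■□□□
■v□□■□□
□□□□■□□
□□■■□□□
□□□□□□□
□□□□□□□
□□□□□□□
[34] □□□□□□□
□■■□□□□
■□□■□□□
<■□□■□□
□□□□■□□
□□■■□□□
□□□□□□□
□□□□□□□
□□□□□□□
[35] □□□□□□□
□■■□□□□
■□□■□□□
□■□□■□□
v□□□■□□
□□■■□□□
□□□□□□□
□□□□□□□
□□□□□□□
[36] □□□□□□□
□■■□□□□
■□□■□□□
□■□□■□□
■□□□■□<
□□■■□□□
□□□□□□□
□□□□□□□
□□□□□□□
[37] □□□□□□□
□■■□□□□
■□□■□□□
□■□□■□^
■□□□■□■
□□■■□□□
□□□□□□□
□□□□□□□
□□□□□□□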